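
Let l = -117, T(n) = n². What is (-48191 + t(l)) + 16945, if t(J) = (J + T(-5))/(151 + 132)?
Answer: -8842710/283 ≈ -31246.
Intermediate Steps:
t(J) = 25/283 + J/283 (t(J) = (J + (-5)²)/(151 + 132) = (J + 25)/283 = (25 + J)*(1/283) = 25/283 + J/283)
(-48191 + t(l)) + 16945 = (-48191 + (25/283 + (1/283)*(-117))) + 16945 = (-48191 + (25/283 - 117/283)) + 16945 = (-48191 - 92/283) + 16945 = -13638145/283 + 16945 = -8842710/283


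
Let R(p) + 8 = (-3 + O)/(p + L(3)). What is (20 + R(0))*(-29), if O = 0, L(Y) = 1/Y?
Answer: -87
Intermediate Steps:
R(p) = -8 - 3/(1/3 + p) (R(p) = -8 + (-3 + 0)/(p + 1/3) = -8 - 3/(p + 1/3) = -8 - 3/(1/3 + p))
(20 + R(0))*(-29) = (20 + (-17 - 24*0)/(1 + 3*0))*(-29) = (20 + (-17 + 0)/(1 + 0))*(-29) = (20 - 17/1)*(-29) = (20 + 1*(-17))*(-29) = (20 - 17)*(-29) = 3*(-29) = -87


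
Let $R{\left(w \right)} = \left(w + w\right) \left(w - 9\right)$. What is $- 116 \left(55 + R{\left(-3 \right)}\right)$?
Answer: $-14732$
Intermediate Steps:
$R{\left(w \right)} = 2 w \left(-9 + w\right)$
$- 116 \left(55 + R{\left(-3 \right)}\right) = - 116 \left(55 + 2 \left(-3\right) \left(-9 - 3\right)\right) = - 116 \left(55 + 2 \left(-3\right) \left(-12\right)\right) = - 116 \left(55 + 72\right) = \left(-116\right) 127 = -14732$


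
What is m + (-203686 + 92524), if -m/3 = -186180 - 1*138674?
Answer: 863400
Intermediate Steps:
m = 974562 (m = -3*(-186180 - 1*138674) = -3*(-186180 - 138674) = -3*(-324854) = 974562)
m + (-203686 + 92524) = 974562 + (-203686 + 92524) = 974562 - 111162 = 863400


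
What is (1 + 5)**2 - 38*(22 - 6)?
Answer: -572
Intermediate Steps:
(1 + 5)**2 - 38*(22 - 6) = 6**2 - 38*16 = 36 - 608 = -572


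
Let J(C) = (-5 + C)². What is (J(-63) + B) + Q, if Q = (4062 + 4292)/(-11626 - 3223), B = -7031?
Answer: -35749897/14849 ≈ -2407.6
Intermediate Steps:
Q = -8354/14849 (Q = 8354/(-14849) = 8354*(-1/14849) = -8354/14849 ≈ -0.56260)
(J(-63) + B) + Q = ((-5 - 63)² - 7031) - 8354/14849 = ((-68)² - 7031) - 8354/14849 = (4624 - 7031) - 8354/14849 = -2407 - 8354/14849 = -35749897/14849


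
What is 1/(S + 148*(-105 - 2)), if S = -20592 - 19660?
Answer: -1/56088 ≈ -1.7829e-5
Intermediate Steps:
S = -40252
1/(S + 148*(-105 - 2)) = 1/(-40252 + 148*(-105 - 2)) = 1/(-40252 + 148*(-107)) = 1/(-40252 - 15836) = 1/(-56088) = -1/56088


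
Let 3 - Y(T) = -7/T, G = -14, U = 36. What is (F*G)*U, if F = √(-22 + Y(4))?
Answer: -252*I*√69 ≈ -2093.3*I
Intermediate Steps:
Y(T) = 3 + 7/T (Y(T) = 3 - (-7)/T = 3 + 7/T)
F = I*√69/2 (F = √(-22 + (3 + 7/4)) = √(-22 + 19/4) = √(-69/4) = I*√69/2 ≈ 4.1533*I)
(F*G)*U = ((I*√69/2)*(-14))*36 = -7*I*√69*36 = -252*I*√69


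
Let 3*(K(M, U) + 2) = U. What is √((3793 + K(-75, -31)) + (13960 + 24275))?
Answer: √378141/3 ≈ 204.98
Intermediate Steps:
K(M, U) = -2 + U/3
√((3793 + K(-75, -31)) + (13960 + 24275)) = √((3793 + (-2 + (⅓)*(-31))) + (13960 + 24275)) = √((3793 + (-2 - 31/3)) + 38235) = √((3793 - 37/3) + 38235) = √(11342/3 + 38235) = √(126047/3) = √378141/3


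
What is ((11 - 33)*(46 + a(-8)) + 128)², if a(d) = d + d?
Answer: 283024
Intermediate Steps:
a(d) = 2*d
((11 - 33)*(46 + a(-8)) + 128)² = ((11 - 33)*(46 + 2*(-8)) + 128)² = (-22*(46 - 16) + 128)² = (-22*30 + 128)² = (-660 + 128)² = (-532)² = 283024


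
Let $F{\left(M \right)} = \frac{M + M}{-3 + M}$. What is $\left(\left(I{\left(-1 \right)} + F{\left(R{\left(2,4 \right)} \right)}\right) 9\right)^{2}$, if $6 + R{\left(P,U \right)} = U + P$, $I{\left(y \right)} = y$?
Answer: $81$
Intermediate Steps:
$R{\left(P,U \right)} = -6 + P + U$ ($R{\left(P,U \right)} = -6 + \left(U + P\right) = -6 + \left(P + U\right) = -6 + P + U$)
$F{\left(M \right)} = \frac{2 M}{-3 + M}$
$\left(\left(I{\left(-1 \right)} + F{\left(R{\left(2,4 \right)} \right)}\right) 9\right)^{2} = \left(\left(-1 + \frac{2 \left(-6 + 2 + 4\right)}{-3 + \left(-6 + 2 + 4\right)}\right) 9\right)^{2} = \left(\left(-1 + 2 \cdot 0 \frac{1}{-3 + 0}\right) 9\right)^{2} = \left(\left(-1 + 2 \cdot 0 \frac{1}{-3}\right) 9\right)^{2} = \left(\left(-1 + 2 \cdot 0 \left(- \frac{1}{3}\right)\right) 9\right)^{2} = \left(\left(-1 + 0\right) 9\right)^{2} = \left(\left(-1\right) 9\right)^{2} = \left(-9\right)^{2} = 81$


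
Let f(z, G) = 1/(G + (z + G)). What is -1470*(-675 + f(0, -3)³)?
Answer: 35721245/36 ≈ 9.9226e+5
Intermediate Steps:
f(z, G) = 1/(z + 2*G) (f(z, G) = 1/(G + (G + z)) = 1/(z + 2*G))
-1470*(-675 + f(0, -3)³) = -1470*(-675 + (1/(0 + 2*(-3)))³) = -1470*(-675 + (1/(0 - 6))³) = -1470*(-675 + (1/(-6))³) = -1470*(-675 + (-⅙)³) = -1470*(-675 - 1/216) = -1470*(-145801/216) = 35721245/36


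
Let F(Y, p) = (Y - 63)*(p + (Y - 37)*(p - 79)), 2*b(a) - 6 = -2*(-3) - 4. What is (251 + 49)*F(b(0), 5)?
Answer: -43311900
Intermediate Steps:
b(a) = 4 (b(a) = 3 + (-2*(-3) - 4)/2 = 3 + (6 - 4)/2 = 3 + (½)*2 = 3 + 1 = 4)
F(Y, p) = (-63 + Y)*(p + (-79 + p)*(-37 + Y)) (F(Y, p) = (-63 + Y)*(p + (-37 + Y)*(-79 + p)) = (-63 + Y)*(p + (-79 + p)*(-37 + Y)))
(251 + 49)*F(b(0), 5) = (251 + 49)*(-184149 - 79*4² + 2268*5 + 7900*4 + 5*4² - 99*4*5) = 300*(-184149 - 79*16 + 11340 + 31600 + 5*16 - 1980) = 300*(-184149 - 1264 + 11340 + 31600 + 80 - 1980) = 300*(-144373) = -43311900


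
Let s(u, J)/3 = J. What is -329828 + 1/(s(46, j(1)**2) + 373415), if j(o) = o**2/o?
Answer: -123163712103/373418 ≈ -3.2983e+5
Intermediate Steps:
j(o) = o
s(u, J) = 3*J
-329828 + 1/(s(46, j(1)**2) + 373415) = -329828 + 1/(3*1**2 + 373415) = -329828 + 1/(3*1 + 373415) = -329828 + 1/(3 + 373415) = -329828 + 1/373418 = -123163712103/373418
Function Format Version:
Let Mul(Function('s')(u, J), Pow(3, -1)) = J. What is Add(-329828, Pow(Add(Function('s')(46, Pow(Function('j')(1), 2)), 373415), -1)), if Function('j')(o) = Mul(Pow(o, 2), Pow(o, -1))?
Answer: Rational(-123163712103, 373418) ≈ -3.2983e+5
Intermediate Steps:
Function('j')(o) = o
Function('s')(u, J) = Mul(3, J)
Add(-329828, Pow(Add(Function('s')(46, Pow(Function('j')(1), 2)), 373415), -1)) = Add(-329828, Pow(Add(Mul(3, Pow(1, 2)), 373415), -1)) = Add(-329828, Pow(Add(Mul(3, 1), 373415), -1)) = Add(-329828, Pow(Add(3, 373415), -1)) = Add(-329828, Pow(373418, -1)) = Add(-329828, Rational(1, 373418)) = Rational(-123163712103, 373418)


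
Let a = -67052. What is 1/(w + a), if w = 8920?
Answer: -1/58132 ≈ -1.7202e-5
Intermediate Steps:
1/(w + a) = 1/(8920 - 67052) = 1/(-58132) = -1/58132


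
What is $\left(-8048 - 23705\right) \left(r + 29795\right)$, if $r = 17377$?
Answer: $-1497852516$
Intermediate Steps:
$\left(-8048 - 23705\right) \left(r + 29795\right) = \left(-8048 - 23705\right) \left(17377 + 29795\right) = \left(-31753\right) 47172 = -1497852516$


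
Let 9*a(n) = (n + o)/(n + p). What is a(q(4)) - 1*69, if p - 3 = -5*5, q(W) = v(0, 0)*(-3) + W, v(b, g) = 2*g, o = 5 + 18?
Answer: -415/6 ≈ -69.167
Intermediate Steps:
o = 23
q(W) = W (q(W) = (2*0)*(-3) + W = 0*(-3) + W = 0 + W = W)
p = -22 (p = 3 - 5*5 = 3 - 25 = -22)
a(n) = (23 + n)/(9*(-22 + n)) (a(n) = ((n + 23)/(n - 22))/9 = ((23 + n)/(-22 + n))/9 = (23 + n)/(9*(-22 + n)))
a(q(4)) - 1*69 = (23 + 4)/(9*(-22 + 4)) - 1*69 = (⅑)*27/(-18) - 69 = (⅑)*(-1/18)*27 - 69 = -⅙ - 69 = -415/6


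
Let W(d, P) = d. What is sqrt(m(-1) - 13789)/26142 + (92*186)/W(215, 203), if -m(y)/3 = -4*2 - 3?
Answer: 17112/215 + I*sqrt(3439)/13071 ≈ 79.591 + 0.0044865*I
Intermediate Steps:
m(y) = 33 (m(y) = -3*(-4*2 - 3) = -3*(-8 - 3) = -3*(-11) = 33)
sqrt(m(-1) - 13789)/26142 + (92*186)/W(215, 203) = sqrt(33 - 13789)/26142 + (92*186)/215 = sqrt(-13756)*(1/26142) + 17112*(1/215) = (2*I*sqrt(3439))*(1/26142) + 17112/215 = I*sqrt(3439)/13071 + 17112/215 = 17112/215 + I*sqrt(3439)/13071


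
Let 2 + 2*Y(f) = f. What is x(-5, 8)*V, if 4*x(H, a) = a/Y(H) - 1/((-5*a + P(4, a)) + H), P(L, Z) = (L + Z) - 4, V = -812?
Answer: 16965/37 ≈ 458.51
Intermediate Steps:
P(L, Z) = -4 + L + Z
Y(f) = -1 + f/2
x(H, a) = -1/(4*(H - 4*a)) + a/(4*(-1 + H/2)) (x(H, a) = (a/(-1 + H/2) - 1/((-5*a + (-4 + 4 + a)) + H))/4 = (a/(-1 + H/2) - 1/((-5*a + a) + H))/4 = (a/(-1 + H/2) - 1/(-4*a + H))/4 = (a/(-1 + H/2) - 1/(H - 4*a))/4 = (-1/(H - 4*a) + a/(-1 + H/2))/4 = -1/(4*(H - 4*a)) + a/(4*(-1 + H/2)))
x(-5, 8)*V = ((2 - 1*(-5) - 8*8² + 2*(-5)*8)/(4*(-2 - 5)*(-5 - 4*8)))*(-812) = ((¼)*(2 + 5 - 8*64 - 80)/(-7*(-5 - 32)))*(-812) = ((¼)*(-⅐)*(2 + 5 - 512 - 80)/(-37))*(-812) = ((¼)*(-⅐)*(-1/37)*(-585))*(-812) = -585/1036*(-812) = 16965/37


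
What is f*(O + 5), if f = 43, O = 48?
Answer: 2279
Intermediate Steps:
f*(O + 5) = 43*(48 + 5) = 43*53 = 2279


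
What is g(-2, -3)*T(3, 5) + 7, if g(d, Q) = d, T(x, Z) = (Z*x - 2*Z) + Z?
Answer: -13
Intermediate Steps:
T(x, Z) = -Z + Z*x (T(x, Z) = (-2*Z + Z*x) + Z = -Z + Z*x)
g(-2, -3)*T(3, 5) + 7 = -10*(-1 + 3) + 7 = -10*2 + 7 = -2*10 + 7 = -20 + 7 = -13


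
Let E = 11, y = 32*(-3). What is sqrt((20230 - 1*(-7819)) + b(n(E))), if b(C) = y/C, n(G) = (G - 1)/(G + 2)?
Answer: sqrt(698105)/5 ≈ 167.11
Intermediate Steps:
y = -96
n(G) = (-1 + G)/(2 + G)
b(C) = -96/C
sqrt((20230 - 1*(-7819)) + b(n(E))) = sqrt((20230 - 1*(-7819)) - 96*(2 + 11)/(-1 + 11)) = sqrt((20230 + 7819) - 96/(10/13)) = sqrt(28049 - 96/((1/13)*10)) = sqrt(28049 - 96/10/13) = sqrt(28049 - 96*13/10) = sqrt(28049 - 624/5) = sqrt(139621/5) = sqrt(698105)/5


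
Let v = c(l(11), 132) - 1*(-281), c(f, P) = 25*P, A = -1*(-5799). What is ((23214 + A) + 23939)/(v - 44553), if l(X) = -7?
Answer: -13238/10243 ≈ -1.2924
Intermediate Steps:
A = 5799
v = 3581 (v = 25*132 - 1*(-281) = 3300 + 281 = 3581)
((23214 + A) + 23939)/(v - 44553) = ((23214 + 5799) + 23939)/(3581 - 44553) = (29013 + 23939)/(-40972) = 52952*(-1/40972) = -13238/10243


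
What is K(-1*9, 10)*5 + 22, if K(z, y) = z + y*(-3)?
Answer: -173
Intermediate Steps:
K(z, y) = z - 3*y
K(-1*9, 10)*5 + 22 = (-1*9 - 3*10)*5 + 22 = (-9 - 30)*5 + 22 = -39*5 + 22 = -195 + 22 = -173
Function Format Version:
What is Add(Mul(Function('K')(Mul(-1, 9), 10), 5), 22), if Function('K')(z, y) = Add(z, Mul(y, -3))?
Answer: -173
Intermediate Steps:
Function('K')(z, y) = Add(z, Mul(-3, y))
Add(Mul(Function('K')(Mul(-1, 9), 10), 5), 22) = Add(Mul(Add(Mul(-1, 9), Mul(-3, 10)), 5), 22) = Add(Mul(Add(-9, -30), 5), 22) = Add(Mul(-39, 5), 22) = Add(-195, 22) = -173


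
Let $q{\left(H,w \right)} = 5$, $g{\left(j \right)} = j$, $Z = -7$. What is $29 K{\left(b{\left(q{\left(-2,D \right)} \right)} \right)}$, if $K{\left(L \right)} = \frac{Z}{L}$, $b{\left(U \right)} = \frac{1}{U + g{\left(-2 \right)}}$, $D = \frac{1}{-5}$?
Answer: $-609$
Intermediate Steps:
$D = - \frac{1}{5} \approx -0.2$
$b{\left(U \right)} = \frac{1}{-2 + U}$ ($b{\left(U \right)} = \frac{1}{U - 2} = \frac{1}{-2 + U}$)
$K{\left(L \right)} = - \frac{7}{L}$
$29 K{\left(b{\left(q{\left(-2,D \right)} \right)} \right)} = 29 \left(- \frac{7}{\frac{1}{-2 + 5}}\right) = 29 \left(- \frac{7}{\frac{1}{3}}\right) = 29 \left(- 7 \frac{1}{\frac{1}{3}}\right) = 29 \left(\left(-7\right) 3\right) = 29 \left(-21\right) = -609$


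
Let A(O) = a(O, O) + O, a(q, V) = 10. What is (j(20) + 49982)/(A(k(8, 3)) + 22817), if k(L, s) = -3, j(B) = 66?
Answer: 6256/2853 ≈ 2.1928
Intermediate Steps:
A(O) = 10 + O
(j(20) + 49982)/(A(k(8, 3)) + 22817) = (66 + 49982)/((10 - 3) + 22817) = 50048/(7 + 22817) = 50048/22824 = 50048*(1/22824) = 6256/2853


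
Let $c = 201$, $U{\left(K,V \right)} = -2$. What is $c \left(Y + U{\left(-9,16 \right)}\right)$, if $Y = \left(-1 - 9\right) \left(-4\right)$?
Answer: $7638$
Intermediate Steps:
$Y = 40$ ($Y = \left(-10\right) \left(-4\right) = 40$)
$c \left(Y + U{\left(-9,16 \right)}\right) = 201 \left(40 - 2\right) = 201 \cdot 38 = 7638$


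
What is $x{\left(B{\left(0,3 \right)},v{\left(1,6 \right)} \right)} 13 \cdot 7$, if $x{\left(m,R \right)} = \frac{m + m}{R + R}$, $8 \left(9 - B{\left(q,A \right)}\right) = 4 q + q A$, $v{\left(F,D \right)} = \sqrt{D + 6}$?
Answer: $\frac{273 \sqrt{3}}{2} \approx 236.43$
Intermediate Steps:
$v{\left(F,D \right)} = \sqrt{6 + D}$
$B{\left(q,A \right)} = 9 - \frac{q}{2} - \frac{A q}{8}$ ($B{\left(q,A \right)} = 9 - \frac{4 q + q A}{8} = 9 - \frac{4 q + A q}{8} = 9 - \left(\frac{q}{2} + \frac{A q}{8}\right) = 9 - \frac{q}{2} - \frac{A q}{8}$)
$x{\left(m,R \right)} = \frac{m}{R}$ ($x{\left(m,R \right)} = \frac{2 m}{2 R} = 2 m \frac{1}{2 R} = \frac{m}{R}$)
$x{\left(B{\left(0,3 \right)},v{\left(1,6 \right)} \right)} 13 \cdot 7 = \frac{9 - 0 - \frac{3}{8} \cdot 0}{\sqrt{6 + 6}} \cdot 13 \cdot 7 = \frac{9 + 0 + 0}{\sqrt{12}} \cdot 13 \cdot 7 = \frac{9}{2 \sqrt{3}} \cdot 13 \cdot 7 = 9 \frac{\sqrt{3}}{6} \cdot 13 \cdot 7 = \frac{3 \sqrt{3}}{2} \cdot 13 \cdot 7 = \frac{39 \sqrt{3}}{2} \cdot 7 = \frac{273 \sqrt{3}}{2}$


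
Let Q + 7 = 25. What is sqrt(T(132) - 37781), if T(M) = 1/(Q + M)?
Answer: I*sqrt(34002894)/30 ≈ 194.37*I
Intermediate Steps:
Q = 18 (Q = -7 + 25 = 18)
T(M) = 1/(18 + M)
sqrt(T(132) - 37781) = sqrt(1/(18 + 132) - 37781) = sqrt(1/150 - 37781) = sqrt(-5667149/150) = I*sqrt(34002894)/30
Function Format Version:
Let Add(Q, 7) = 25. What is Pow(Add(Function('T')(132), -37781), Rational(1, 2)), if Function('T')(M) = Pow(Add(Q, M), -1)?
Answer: Mul(Rational(1, 30), I, Pow(34002894, Rational(1, 2))) ≈ Mul(194.37, I)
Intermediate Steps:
Q = 18 (Q = Add(-7, 25) = 18)
Function('T')(M) = Pow(Add(18, M), -1)
Pow(Add(Function('T')(132), -37781), Rational(1, 2)) = Pow(Add(Pow(Add(18, 132), -1), -37781), Rational(1, 2)) = Pow(Add(Pow(150, -1), -37781), Rational(1, 2)) = Pow(Add(Rational(1, 150), -37781), Rational(1, 2)) = Pow(Rational(-5667149, 150), Rational(1, 2)) = Mul(Rational(1, 30), I, Pow(34002894, Rational(1, 2)))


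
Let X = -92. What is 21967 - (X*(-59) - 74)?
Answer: 16613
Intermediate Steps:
21967 - (X*(-59) - 74) = 21967 - (-92*(-59) - 74) = 21967 - (5428 - 74) = 21967 - 1*5354 = 21967 - 5354 = 16613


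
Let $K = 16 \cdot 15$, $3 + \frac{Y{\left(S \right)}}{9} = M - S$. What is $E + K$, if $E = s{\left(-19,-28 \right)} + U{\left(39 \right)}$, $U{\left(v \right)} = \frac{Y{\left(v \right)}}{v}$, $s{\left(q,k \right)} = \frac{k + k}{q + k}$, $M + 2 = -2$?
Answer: $\frac{140882}{611} \approx 230.58$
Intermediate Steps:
$M = -4$ ($M = -2 - 2 = -4$)
$Y{\left(S \right)} = -63 - 9 S$ ($Y{\left(S \right)} = -27 + 9 \left(-4 - S\right) = -27 - \left(36 + 9 S\right) = -63 - 9 S$)
$K = 240$
$s{\left(q,k \right)} = \frac{2 k}{k + q}$
$U{\left(v \right)} = \frac{-63 - 9 v}{v}$
$E = - \frac{5758}{611}$ ($E = 2 \left(-28\right) \frac{1}{-28 - 19} - \left(9 + \frac{63}{39}\right) = 2 \left(-28\right) \frac{1}{-47} - \frac{138}{13} = 2 \left(-28\right) \left(- \frac{1}{47}\right) - \frac{138}{13} = \frac{56}{47} - \frac{138}{13} = - \frac{5758}{611} \approx -9.4239$)
$E + K = - \frac{5758}{611} + 240 = \frac{140882}{611}$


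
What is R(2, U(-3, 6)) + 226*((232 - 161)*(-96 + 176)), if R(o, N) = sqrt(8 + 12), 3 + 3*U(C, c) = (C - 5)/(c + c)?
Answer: 1283680 + 2*sqrt(5) ≈ 1.2837e+6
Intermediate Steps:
U(C, c) = -1 + (-5 + C)/(6*c) (U(C, c) = -1 + ((C - 5)/(c + c))/3 = -1 + ((-5 + C)/((2*c)))/3 = -1 + ((-5 + C)*(1/(2*c)))/3 = -1 + ((-5 + C)/(2*c))/3 = -1 + (-5 + C)/(6*c))
R(o, N) = 2*sqrt(5) (R(o, N) = sqrt(20) = 2*sqrt(5))
R(2, U(-3, 6)) + 226*((232 - 161)*(-96 + 176)) = 2*sqrt(5) + 226*((232 - 161)*(-96 + 176)) = 2*sqrt(5) + 226*(71*80) = 2*sqrt(5) + 226*5680 = 2*sqrt(5) + 1283680 = 1283680 + 2*sqrt(5)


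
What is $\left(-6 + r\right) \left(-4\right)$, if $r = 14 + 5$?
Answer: $-52$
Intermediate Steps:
$r = 19$
$\left(-6 + r\right) \left(-4\right) = \left(-6 + 19\right) \left(-4\right) = 13 \left(-4\right) = -52$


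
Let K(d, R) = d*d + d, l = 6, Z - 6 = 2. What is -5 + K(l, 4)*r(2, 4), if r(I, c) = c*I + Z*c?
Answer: 1675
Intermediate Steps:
Z = 8 (Z = 6 + 2 = 8)
r(I, c) = 8*c + I*c (r(I, c) = c*I + 8*c = I*c + 8*c = 8*c + I*c)
K(d, R) = d + d² (K(d, R) = d² + d = d + d²)
-5 + K(l, 4)*r(2, 4) = -5 + (6*(1 + 6))*(4*(8 + 2)) = -5 + (6*7)*(4*10) = -5 + 42*40 = -5 + 1680 = 1675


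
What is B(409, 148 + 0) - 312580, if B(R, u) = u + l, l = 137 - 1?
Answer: -312296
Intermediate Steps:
l = 136
B(R, u) = 136 + u (B(R, u) = u + 136 = 136 + u)
B(409, 148 + 0) - 312580 = (136 + (148 + 0)) - 312580 = (136 + 148) - 312580 = 284 - 312580 = -312296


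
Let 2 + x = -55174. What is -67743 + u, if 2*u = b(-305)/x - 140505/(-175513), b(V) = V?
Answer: -1312052883014623/19368210576 ≈ -67743.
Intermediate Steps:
x = -55176 (x = -2 - 55174 = -55176)
u = 7806035345/19368210576 (u = (-305/(-55176) - 140505/(-175513))/2 = (-305*(-1/55176) - 140505*(-1/175513))/2 = (305/55176 + 140505/175513)/2 = (½)*(7806035345/9684105288) = 7806035345/19368210576 ≈ 0.40303)
-67743 + u = -67743 + 7806035345/19368210576 = -1312052883014623/19368210576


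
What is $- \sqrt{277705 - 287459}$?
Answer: $- i \sqrt{9754} \approx - 98.762 i$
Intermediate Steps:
$- \sqrt{277705 - 287459} = - \sqrt{-9754} = - i \sqrt{9754}$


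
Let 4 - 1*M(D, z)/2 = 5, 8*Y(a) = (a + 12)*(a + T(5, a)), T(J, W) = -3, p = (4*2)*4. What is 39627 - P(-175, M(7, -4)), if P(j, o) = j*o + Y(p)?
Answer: 78235/2 ≈ 39118.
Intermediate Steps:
p = 32 (p = 8*4 = 32)
Y(a) = (-3 + a)*(12 + a)/8 (Y(a) = ((a + 12)*(a - 3))/8 = ((12 + a)*(-3 + a))/8 = ((-3 + a)*(12 + a))/8 = (-3 + a)*(12 + a)/8)
M(D, z) = -2 (M(D, z) = 8 - 2*5 = 8 - 10 = -2)
P(j, o) = 319/2 + j*o (P(j, o) = j*o + (-9/2 + (⅛)*32² + (9/8)*32) = j*o + (-9/2 + (⅛)*1024 + 36) = j*o + (-9/2 + 128 + 36) = j*o + 319/2 = 319/2 + j*o)
39627 - P(-175, M(7, -4)) = 39627 - (319/2 - 175*(-2)) = 39627 - (319/2 + 350) = 39627 - 1*1019/2 = 39627 - 1019/2 = 78235/2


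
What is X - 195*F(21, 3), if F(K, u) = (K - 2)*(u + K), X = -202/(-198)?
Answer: -8802979/99 ≈ -88919.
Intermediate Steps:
X = 101/99 (X = -202*(-1/198) = 101/99 ≈ 1.0202)
F(K, u) = (-2 + K)*(K + u)
X - 195*F(21, 3) = 101/99 - 195*(21² - 2*21 - 2*3 + 21*3) = 101/99 - 195*(441 - 42 - 6 + 63) = 101/99 - 195*456 = 101/99 - 88920 = -8802979/99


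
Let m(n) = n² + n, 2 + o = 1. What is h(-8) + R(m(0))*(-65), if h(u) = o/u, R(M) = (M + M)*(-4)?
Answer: ⅛ ≈ 0.12500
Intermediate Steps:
o = -1 (o = -2 + 1 = -1)
m(n) = n + n²
R(M) = -8*M (R(M) = (2*M)*(-4) = -8*M)
h(u) = -1/u
h(-8) + R(m(0))*(-65) = -1/(-8) - 0*(1 + 0)*(-65) = -1*(-⅛) - 0*(-65) = ⅛ - 8*0*(-65) = ⅛ + 0*(-65) = ⅛ + 0 = ⅛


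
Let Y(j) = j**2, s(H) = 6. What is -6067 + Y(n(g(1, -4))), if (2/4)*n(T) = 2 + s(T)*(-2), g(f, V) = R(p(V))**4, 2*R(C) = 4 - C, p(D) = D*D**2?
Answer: -5667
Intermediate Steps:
p(D) = D**3
R(C) = 2 - C/2 (R(C) = (4 - C)/2 = 2 - C/2)
g(f, V) = (2 - V**3/2)**4
n(T) = -20 (n(T) = 2*(2 + 6*(-2)) = 2*(2 - 12) = 2*(-10) = -20)
-6067 + Y(n(g(1, -4))) = -6067 + (-20)**2 = -6067 + 400 = -5667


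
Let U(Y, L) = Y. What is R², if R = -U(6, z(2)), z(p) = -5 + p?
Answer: 36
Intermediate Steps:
R = -6 (R = -1*6 = -6)
R² = (-6)² = 36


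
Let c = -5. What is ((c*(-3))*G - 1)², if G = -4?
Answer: 3721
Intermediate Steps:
((c*(-3))*G - 1)² = (-5*(-3)*(-4) - 1)² = (15*(-4) - 1)² = (-60 - 1)² = (-61)² = 3721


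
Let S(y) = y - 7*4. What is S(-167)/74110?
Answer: -39/14822 ≈ -0.0026312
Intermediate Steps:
S(y) = -28 + y (S(y) = y - 28 = -28 + y)
S(-167)/74110 = (-28 - 167)/74110 = -195*1/74110 = -39/14822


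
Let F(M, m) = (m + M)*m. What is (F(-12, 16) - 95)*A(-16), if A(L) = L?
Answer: 496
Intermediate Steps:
F(M, m) = m*(M + m) (F(M, m) = (M + m)*m = m*(M + m))
(F(-12, 16) - 95)*A(-16) = (16*(-12 + 16) - 95)*(-16) = (16*4 - 95)*(-16) = (64 - 95)*(-16) = -31*(-16) = 496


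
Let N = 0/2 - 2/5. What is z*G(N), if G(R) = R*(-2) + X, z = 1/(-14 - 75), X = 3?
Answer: -19/445 ≈ -0.042697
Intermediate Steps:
N = -⅖ (N = 0*(½) - 2*⅕ = 0 - ⅖ = -⅖ ≈ -0.40000)
z = -1/89 (z = 1/(-89) = -1/89 ≈ -0.011236)
G(R) = 3 - 2*R (G(R) = R*(-2) + 3 = -2*R + 3 = 3 - 2*R)
z*G(N) = -(3 - 2*(-⅖))/89 = -(3 + ⅘)/89 = -1/89*19/5 = -19/445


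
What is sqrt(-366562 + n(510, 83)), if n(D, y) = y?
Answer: I*sqrt(366479) ≈ 605.38*I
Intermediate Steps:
sqrt(-366562 + n(510, 83)) = sqrt(-366562 + 83) = sqrt(-366479) = I*sqrt(366479)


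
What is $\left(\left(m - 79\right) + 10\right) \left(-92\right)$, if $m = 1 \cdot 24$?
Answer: $4140$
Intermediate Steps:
$m = 24$
$\left(\left(m - 79\right) + 10\right) \left(-92\right) = \left(\left(24 - 79\right) + 10\right) \left(-92\right) = \left(-55 + 10\right) \left(-92\right) = \left(-45\right) \left(-92\right) = 4140$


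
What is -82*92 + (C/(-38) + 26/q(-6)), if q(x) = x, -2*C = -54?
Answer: -860591/114 ≈ -7549.0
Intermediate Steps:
C = 27 (C = -½*(-54) = 27)
-82*92 + (C/(-38) + 26/q(-6)) = -82*92 + (27/(-38) + 26/(-6)) = -7544 + (27*(-1/38) + 26*(-⅙)) = -7544 + (-27/38 - 13/3) = -7544 - 575/114 = -860591/114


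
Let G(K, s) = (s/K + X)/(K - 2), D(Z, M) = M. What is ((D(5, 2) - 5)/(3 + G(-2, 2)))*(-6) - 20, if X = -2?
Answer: -76/5 ≈ -15.200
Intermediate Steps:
G(K, s) = (-2 + s/K)/(-2 + K) (G(K, s) = (s/K - 2)/(K - 2) = (-2 + s/K)/(-2 + K))
((D(5, 2) - 5)/(3 + G(-2, 2)))*(-6) - 20 = ((2 - 5)/(3 + (2 - 2*(-2))/((-2)*(-2 - 2))))*(-6) - 20 = -3/(3 - ½*(2 + 4)/(-4))*(-6) - 20 = -3/(3 - ½*(-¼)*6)*(-6) - 20 = -3/(3 + ¾)*(-6) - 20 = -3/15/4*(-6) - 20 = -3*4/15*(-6) - 20 = -⅘*(-6) - 20 = 24/5 - 20 = -76/5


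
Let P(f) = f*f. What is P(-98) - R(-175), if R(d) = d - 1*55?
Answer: 9834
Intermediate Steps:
R(d) = -55 + d (R(d) = d - 55 = -55 + d)
P(f) = f²
P(-98) - R(-175) = (-98)² - (-55 - 175) = 9604 - 1*(-230) = 9604 + 230 = 9834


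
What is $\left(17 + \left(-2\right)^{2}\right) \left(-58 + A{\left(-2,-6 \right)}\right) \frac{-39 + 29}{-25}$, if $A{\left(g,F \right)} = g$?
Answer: $-504$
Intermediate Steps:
$\left(17 + \left(-2\right)^{2}\right) \left(-58 + A{\left(-2,-6 \right)}\right) \frac{-39 + 29}{-25} = \left(17 + \left(-2\right)^{2}\right) \left(-58 - 2\right) \frac{-39 + 29}{-25} = \left(17 + 4\right) \left(-60\right) \left(\left(-10\right) \left(- \frac{1}{25}\right)\right) = 21 \left(-60\right) \frac{2}{5} = \left(-1260\right) \frac{2}{5} = -504$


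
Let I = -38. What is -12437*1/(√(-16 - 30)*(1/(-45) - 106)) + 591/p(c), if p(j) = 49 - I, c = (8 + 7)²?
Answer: 197/29 - 559665*I*√46/219466 ≈ 6.7931 - 17.296*I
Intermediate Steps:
c = 225 (c = 15² = 225)
p(j) = 87 (p(j) = 49 - 1*(-38) = 49 + 38 = 87)
-12437*1/(√(-16 - 30)*(1/(-45) - 106)) + 591/p(c) = -12437*1/(√(-16 - 30)*(1/(-45) - 106)) + 591/87 = -12437*(-I*√46/(46*(-1/45 - 106))) + 591*(1/87) = -12437*45*I*√46/219466 + 197/29 = -559665*I*√46/219466 + 197/29 = 197/29 - 559665*I*√46/219466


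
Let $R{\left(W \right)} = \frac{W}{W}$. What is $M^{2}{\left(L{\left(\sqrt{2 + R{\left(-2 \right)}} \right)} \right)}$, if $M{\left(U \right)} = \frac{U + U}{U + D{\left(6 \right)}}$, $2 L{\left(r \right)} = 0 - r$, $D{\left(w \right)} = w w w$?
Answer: $\frac{12}{\left(432 - \sqrt{3}\right)^{2}} \approx 6.4819 \cdot 10^{-5}$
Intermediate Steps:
$R{\left(W \right)} = 1$
$D{\left(w \right)} = w^{3}$ ($D{\left(w \right)} = w^{2} w = w^{3}$)
$L{\left(r \right)} = - \frac{r}{2}$ ($L{\left(r \right)} = \frac{0 - r}{2} = \frac{\left(-1\right) r}{2} = - \frac{r}{2}$)
$M{\left(U \right)} = \frac{2 U}{216 + U}$ ($M{\left(U \right)} = \frac{U + U}{U + 6^{3}} = \frac{2 U}{U + 216} = \frac{2 U}{216 + U}$)
$M^{2}{\left(L{\left(\sqrt{2 + R{\left(-2 \right)}} \right)} \right)} = \left(\frac{2 \left(- \frac{\sqrt{2 + 1}}{2}\right)}{216 - \frac{\sqrt{2 + 1}}{2}}\right)^{2} = \left(\frac{2 \left(- \frac{\sqrt{3}}{2}\right)}{216 - \frac{\sqrt{3}}{2}}\right)^{2} = \left(- \frac{\sqrt{3}}{216 - \frac{\sqrt{3}}{2}}\right)^{2} = \frac{3}{\left(216 - \frac{\sqrt{3}}{2}\right)^{2}}$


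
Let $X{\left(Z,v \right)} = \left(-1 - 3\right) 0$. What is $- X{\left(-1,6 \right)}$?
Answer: $0$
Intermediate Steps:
$X{\left(Z,v \right)} = 0$ ($X{\left(Z,v \right)} = \left(-4\right) 0 = 0$)
$- X{\left(-1,6 \right)} = \left(-1\right) 0 = 0$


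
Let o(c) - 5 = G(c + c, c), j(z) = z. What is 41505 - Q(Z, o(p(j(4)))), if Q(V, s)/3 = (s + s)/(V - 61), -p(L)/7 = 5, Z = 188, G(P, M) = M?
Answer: 5271315/127 ≈ 41506.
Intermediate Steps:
p(L) = -35 (p(L) = -7*5 = -35)
o(c) = 5 + c
Q(V, s) = 6*s/(-61 + V) (Q(V, s) = 3*((s + s)/(V - 61)) = 3*((2*s)/(-61 + V)) = 3*(2*s/(-61 + V)) = 6*s/(-61 + V))
41505 - Q(Z, o(p(j(4)))) = 41505 - 6*(5 - 35)/(-61 + 188) = 41505 - 6*(-30)/127 = 41505 - 1*(-180/127) = 41505 + 180/127 = 5271315/127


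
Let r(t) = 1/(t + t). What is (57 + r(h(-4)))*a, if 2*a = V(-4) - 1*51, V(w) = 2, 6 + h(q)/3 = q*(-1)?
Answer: -33467/24 ≈ -1394.5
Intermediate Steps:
h(q) = -18 - 3*q (h(q) = -18 + 3*(q*(-1)) = -18 + 3*(-q) = -18 - 3*q)
r(t) = 1/(2*t)
a = -49/2 (a = (2 - 1*51)/2 = (2 - 51)/2 = (½)*(-49) = -49/2 ≈ -24.500)
(57 + r(h(-4)))*a = (57 + 1/(2*(-18 - 3*(-4))))*(-49/2) = (57 + 1/(2*(-18 + 12)))*(-49/2) = (57 + (½)/(-6))*(-49/2) = (57 + (½)*(-⅙))*(-49/2) = (57 - 1/12)*(-49/2) = (683/12)*(-49/2) = -33467/24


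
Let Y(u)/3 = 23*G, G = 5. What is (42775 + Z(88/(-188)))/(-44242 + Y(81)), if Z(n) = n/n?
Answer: -42776/43897 ≈ -0.97446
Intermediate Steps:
Z(n) = 1
Y(u) = 345 (Y(u) = 3*(23*5) = 3*115 = 345)
(42775 + Z(88/(-188)))/(-44242 + Y(81)) = (42775 + 1)/(-44242 + 345) = 42776/(-43897) = 42776*(-1/43897) = -42776/43897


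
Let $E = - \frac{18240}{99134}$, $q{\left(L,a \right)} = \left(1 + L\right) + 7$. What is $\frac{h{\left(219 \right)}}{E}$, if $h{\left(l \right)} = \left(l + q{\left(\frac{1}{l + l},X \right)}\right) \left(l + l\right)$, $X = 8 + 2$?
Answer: $- \frac{259384111}{480} \approx -5.4038 \cdot 10^{5}$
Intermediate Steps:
$X = 10$
$q{\left(L,a \right)} = 8 + L$
$E = - \frac{9120}{49567}$ ($E = \left(-18240\right) \frac{1}{99134} = - \frac{9120}{49567} \approx -0.18399$)
$h{\left(l \right)} = 2 l \left(8 + l + \frac{1}{2 l}\right)$ ($h{\left(l \right)} = \left(l + \left(8 + \frac{1}{l + l}\right)\right) \left(l + l\right) = \left(l + \left(8 + \frac{1}{2 l}\right)\right) 2 l = \left(8 + l + \frac{1}{2 l}\right) 2 l = 2 l \left(8 + l + \frac{1}{2 l}\right)$)
$\frac{h{\left(219 \right)}}{E} = \frac{1 + 2 \cdot 219^{2} + 16 \cdot 219}{- \frac{9120}{49567}} = \left(1 + 2 \cdot 47961 + 3504\right) \left(- \frac{49567}{9120}\right) = \left(1 + 95922 + 3504\right) \left(- \frac{49567}{9120}\right) = 99427 \left(- \frac{49567}{9120}\right) = - \frac{259384111}{480}$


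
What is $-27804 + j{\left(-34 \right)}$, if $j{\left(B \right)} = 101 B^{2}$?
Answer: $88952$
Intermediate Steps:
$-27804 + j{\left(-34 \right)} = -27804 + 101 \left(-34\right)^{2} = -27804 + 101 \cdot 1156 = -27804 + 116756 = 88952$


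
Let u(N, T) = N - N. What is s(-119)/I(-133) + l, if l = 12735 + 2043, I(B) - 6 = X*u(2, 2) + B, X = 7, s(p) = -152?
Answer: 1876958/127 ≈ 14779.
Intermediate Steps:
u(N, T) = 0
I(B) = 6 + B (I(B) = 6 + (7*0 + B) = 6 + (0 + B) = 6 + B)
l = 14778
s(-119)/I(-133) + l = -152/(6 - 133) + 14778 = -152/(-127) + 14778 = -152*(-1/127) + 14778 = 152/127 + 14778 = 1876958/127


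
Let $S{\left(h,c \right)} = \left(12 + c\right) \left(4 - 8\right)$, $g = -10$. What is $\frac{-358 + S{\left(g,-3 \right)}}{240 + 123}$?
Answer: $- \frac{394}{363} \approx -1.0854$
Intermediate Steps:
$S{\left(h,c \right)} = -48 - 4 c$ ($S{\left(h,c \right)} = \left(12 + c\right) \left(-4\right) = -48 - 4 c$)
$\frac{-358 + S{\left(g,-3 \right)}}{240 + 123} = \frac{-358 - 36}{240 + 123} = \frac{-358 + \left(-48 + 12\right)}{363} = \left(-358 - 36\right) \frac{1}{363} = \left(-394\right) \frac{1}{363} = - \frac{394}{363}$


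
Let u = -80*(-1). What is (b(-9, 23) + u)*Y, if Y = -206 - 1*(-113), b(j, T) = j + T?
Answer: -8742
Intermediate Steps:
u = 80
b(j, T) = T + j
Y = -93 (Y = -206 + 113 = -93)
(b(-9, 23) + u)*Y = ((23 - 9) + 80)*(-93) = (14 + 80)*(-93) = 94*(-93) = -8742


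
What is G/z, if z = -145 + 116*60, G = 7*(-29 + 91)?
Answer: 434/6815 ≈ 0.063683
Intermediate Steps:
G = 434 (G = 7*62 = 434)
z = 6815 (z = -145 + 6960 = 6815)
G/z = 434/6815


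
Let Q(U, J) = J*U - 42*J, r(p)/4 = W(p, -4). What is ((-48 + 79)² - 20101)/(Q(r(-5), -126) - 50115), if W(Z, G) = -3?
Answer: 6380/14437 ≈ 0.44192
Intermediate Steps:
r(p) = -12 (r(p) = 4*(-3) = -12)
Q(U, J) = -42*J + J*U
((-48 + 79)² - 20101)/(Q(r(-5), -126) - 50115) = ((-48 + 79)² - 20101)/(-126*(-42 - 12) - 50115) = (31² - 20101)/(-126*(-54) - 50115) = (961 - 20101)/(6804 - 50115) = -19140/(-43311) = -19140*(-1/43311) = 6380/14437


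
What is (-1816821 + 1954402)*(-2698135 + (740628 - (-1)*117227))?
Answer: -253187562680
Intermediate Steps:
(-1816821 + 1954402)*(-2698135 + (740628 - (-1)*117227)) = 137581*(-2698135 + (740628 - 1*(-117227))) = 137581*(-2698135 + (740628 + 117227)) = 137581*(-2698135 + 857855) = 137581*(-1840280) = -253187562680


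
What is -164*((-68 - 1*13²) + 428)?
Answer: -31324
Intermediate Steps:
-164*((-68 - 1*13²) + 428) = -164*((-68 - 1*169) + 428) = -164*((-68 - 169) + 428) = -164*(-237 + 428) = -164*191 = -31324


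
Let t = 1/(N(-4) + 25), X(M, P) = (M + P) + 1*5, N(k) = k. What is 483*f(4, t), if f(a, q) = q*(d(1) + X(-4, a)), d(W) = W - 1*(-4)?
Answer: 230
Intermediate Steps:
d(W) = 4 + W (d(W) = W + 4 = 4 + W)
X(M, P) = 5 + M + P (X(M, P) = (M + P) + 5 = 5 + M + P)
t = 1/21 (t = 1/(-4 + 25) = 1/21 ≈ 0.047619)
f(a, q) = q*(6 + a) (f(a, q) = q*((4 + 1) + (5 - 4 + a)) = q*(5 + (1 + a)) = q*(6 + a))
483*f(4, t) = 483*((6 + 4)/21) = 483*((1/21)*10) = 483*(10/21) = 230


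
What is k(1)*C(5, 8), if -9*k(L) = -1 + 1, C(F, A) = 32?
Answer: 0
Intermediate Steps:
k(L) = 0 (k(L) = -(-1 + 1)/9 = -⅑*0 = 0)
k(1)*C(5, 8) = 0*32 = 0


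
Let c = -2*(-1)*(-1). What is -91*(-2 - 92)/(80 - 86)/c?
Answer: 4277/6 ≈ 712.83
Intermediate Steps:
c = -2 (c = 2*(-1) = -2)
-91*(-2 - 92)/(80 - 86)/c = -91*(-2 - 92)/(80 - 86)/(-2) = -91*(-94/(-6))*(-1)/2 = -91*(-94*(-1/6))*(-1)/2 = -4277*(-1)/(3*2) = -91*(-47/6) = 4277/6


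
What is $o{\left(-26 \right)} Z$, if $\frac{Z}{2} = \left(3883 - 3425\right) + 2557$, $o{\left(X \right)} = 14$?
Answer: $84420$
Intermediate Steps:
$Z = 6030$ ($Z = 2 \left(\left(3883 - 3425\right) + 2557\right) = 2 \left(458 + 2557\right) = 2 \cdot 3015 = 6030$)
$o{\left(-26 \right)} Z = 14 \cdot 6030 = 84420$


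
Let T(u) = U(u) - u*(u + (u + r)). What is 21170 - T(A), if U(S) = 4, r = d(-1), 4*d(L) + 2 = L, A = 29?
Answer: 91305/4 ≈ 22826.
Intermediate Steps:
d(L) = -½ + L/4
r = -¾ (r = -½ + (¼)*(-1) = -½ - ¼ = -¾ ≈ -0.75000)
T(u) = 4 - u*(-¾ + 2*u) (T(u) = 4 - u*(u + (u - ¾)) = 4 - u*(u + (-¾ + u)) = 4 - u*(-¾ + 2*u))
21170 - T(A) = 21170 - (4 - 2*29² + (¾)*29) = 21170 - (4 - 2*841 + 87/4) = 21170 - (4 - 1682 + 87/4) = 21170 - 1*(-6625/4) = 21170 + 6625/4 = 91305/4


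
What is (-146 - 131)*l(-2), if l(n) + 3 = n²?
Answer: -277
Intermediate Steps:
l(n) = -3 + n²
(-146 - 131)*l(-2) = (-146 - 131)*(-3 + (-2)²) = -277*(-3 + 4) = -277*1 = -277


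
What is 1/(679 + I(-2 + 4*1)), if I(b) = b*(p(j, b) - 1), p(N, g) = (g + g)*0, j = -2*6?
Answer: 1/677 ≈ 0.0014771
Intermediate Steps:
j = -12
p(N, g) = 0 (p(N, g) = (2*g)*0 = 0)
I(b) = -b (I(b) = b*(0 - 1) = b*(-1) = -b)
1/(679 + I(-2 + 4*1)) = 1/(679 - (-2 + 4*1)) = 1/(679 - (-2 + 4)) = 1/(679 - 1*2) = 1/(679 - 2) = 1/677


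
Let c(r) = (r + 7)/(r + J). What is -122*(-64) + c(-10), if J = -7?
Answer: 132739/17 ≈ 7808.2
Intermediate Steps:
c(r) = (7 + r)/(-7 + r) (c(r) = (r + 7)/(r - 7) = (7 + r)/(-7 + r))
-122*(-64) + c(-10) = -122*(-64) + (7 - 10)/(-7 - 10) = 7808 - 3/(-17) = 7808 - 1/17*(-3) = 7808 + 3/17 = 132739/17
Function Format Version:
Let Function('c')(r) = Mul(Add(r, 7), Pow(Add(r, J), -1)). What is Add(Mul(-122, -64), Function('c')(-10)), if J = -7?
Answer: Rational(132739, 17) ≈ 7808.2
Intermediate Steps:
Function('c')(r) = Mul(Pow(Add(-7, r), -1), Add(7, r)) (Function('c')(r) = Mul(Add(r, 7), Pow(Add(r, -7), -1)) = Mul(Add(7, r), Pow(Add(-7, r), -1)) = Mul(Pow(Add(-7, r), -1), Add(7, r)))
Add(Mul(-122, -64), Function('c')(-10)) = Add(Mul(-122, -64), Mul(Pow(Add(-7, -10), -1), Add(7, -10))) = Add(7808, Mul(Pow(-17, -1), -3)) = Add(7808, Mul(Rational(-1, 17), -3)) = Add(7808, Rational(3, 17)) = Rational(132739, 17)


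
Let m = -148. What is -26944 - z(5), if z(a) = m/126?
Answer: -1697398/63 ≈ -26943.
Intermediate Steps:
z(a) = -74/63 (z(a) = -148/126 = -148*1/126 = -74/63)
-26944 - z(5) = -26944 - 1*(-74/63) = -26944 + 74/63 = -1697398/63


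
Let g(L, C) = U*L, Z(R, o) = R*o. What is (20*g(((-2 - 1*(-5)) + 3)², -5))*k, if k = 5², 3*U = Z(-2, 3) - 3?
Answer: -54000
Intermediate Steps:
U = -3 (U = (-2*3 - 3)/3 = (-6 - 3)/3 = (⅓)*(-9) = -3)
g(L, C) = -3*L
k = 25
(20*g(((-2 - 1*(-5)) + 3)², -5))*k = (20*(-3*((-2 - 1*(-5)) + 3)²))*25 = (20*(-3*((-2 + 5) + 3)²))*25 = (20*(-3*(3 + 3)²))*25 = (20*(-3*6²))*25 = (20*(-3*36))*25 = (20*(-108))*25 = -2160*25 = -54000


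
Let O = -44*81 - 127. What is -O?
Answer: 3691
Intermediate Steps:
O = -3691 (O = -3564 - 127 = -3691)
-O = -1*(-3691) = 3691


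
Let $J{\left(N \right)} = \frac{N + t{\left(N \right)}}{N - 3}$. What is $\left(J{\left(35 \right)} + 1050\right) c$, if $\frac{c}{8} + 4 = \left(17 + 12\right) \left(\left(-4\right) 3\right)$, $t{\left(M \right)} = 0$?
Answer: $-2959880$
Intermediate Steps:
$c = -2816$ ($c = -32 + 8 \left(17 + 12\right) \left(\left(-4\right) 3\right) = -32 + 8 \cdot 29 \left(-12\right) = -32 + 8 \left(-348\right) = -32 - 2784 = -2816$)
$J{\left(N \right)} = \frac{N}{-3 + N}$ ($J{\left(N \right)} = \frac{N + 0}{N - 3} = \frac{N}{-3 + N}$)
$\left(J{\left(35 \right)} + 1050\right) c = \left(\frac{35}{-3 + 35} + 1050\right) \left(-2816\right) = \left(\frac{35}{32} + 1050\right) \left(-2816\right) = \frac{33635}{32} \left(-2816\right) = -2959880$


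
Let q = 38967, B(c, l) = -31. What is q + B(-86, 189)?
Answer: 38936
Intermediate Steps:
q + B(-86, 189) = 38967 - 31 = 38936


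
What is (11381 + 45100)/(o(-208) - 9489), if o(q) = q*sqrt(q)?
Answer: -535948209/99040033 + 46992192*I*sqrt(13)/99040033 ≈ -5.4114 + 1.7108*I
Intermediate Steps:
o(q) = q**(3/2)
(11381 + 45100)/(o(-208) - 9489) = (11381 + 45100)/((-208)**(3/2) - 9489) = 56481/(-832*I*sqrt(13) - 9489) = 56481/(-9489 - 832*I*sqrt(13))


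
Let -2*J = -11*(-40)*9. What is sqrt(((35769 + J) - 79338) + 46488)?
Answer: sqrt(939) ≈ 30.643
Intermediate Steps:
J = -1980 (J = -(-11*(-40))*9/2 = -220*9 = -1/2*3960 = -1980)
sqrt(((35769 + J) - 79338) + 46488) = sqrt(((35769 - 1980) - 79338) + 46488) = sqrt((33789 - 79338) + 46488) = sqrt(-45549 + 46488) = sqrt(939)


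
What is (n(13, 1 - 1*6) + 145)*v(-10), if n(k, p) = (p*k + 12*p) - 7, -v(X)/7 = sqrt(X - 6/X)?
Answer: -91*I*sqrt(235)/5 ≈ -279.0*I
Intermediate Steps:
v(X) = -7*sqrt(X - 6/X)
n(k, p) = -7 + 12*p + k*p (n(k, p) = (k*p + 12*p) - 7 = (12*p + k*p) - 7 = -7 + 12*p + k*p)
(n(13, 1 - 1*6) + 145)*v(-10) = ((-7 + 12*(1 - 1*6) + 13*(1 - 1*6)) + 145)*(-7*sqrt(-10 - 6/(-10))) = ((-7 + 12*(1 - 6) + 13*(1 - 6)) + 145)*(-7*sqrt(-10 - 6*(-1/10))) = ((-7 + 12*(-5) + 13*(-5)) + 145)*(-7*sqrt(-10 + 3/5)) = ((-7 - 60 - 65) + 145)*(-7*I*sqrt(235)/5) = (-132 + 145)*(-7*I*sqrt(235)/5) = 13*(-7*I*sqrt(235)/5) = -91*I*sqrt(235)/5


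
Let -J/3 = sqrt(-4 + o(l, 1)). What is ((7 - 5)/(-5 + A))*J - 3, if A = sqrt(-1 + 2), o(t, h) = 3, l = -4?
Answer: -3 + 3*I/2 ≈ -3.0 + 1.5*I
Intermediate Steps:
J = -3*I (J = -3*sqrt(-4 + 3) = -3*I ≈ -3.0*I)
A = 1 (A = sqrt(1) = 1)
((7 - 5)/(-5 + A))*J - 3 = ((7 - 5)/(-5 + 1))*(-3*I) - 3 = (2/(-4))*(-3*I) - 3 = (2*(-1/4))*(-3*I) - 3 = -(-3)*I/2 - 3 = 3*I/2 - 3 = -3 + 3*I/2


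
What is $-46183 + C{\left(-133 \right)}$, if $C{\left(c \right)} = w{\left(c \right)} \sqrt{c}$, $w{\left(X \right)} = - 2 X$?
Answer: $-46183 + 266 i \sqrt{133} \approx -46183.0 + 3067.7 i$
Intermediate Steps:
$C{\left(c \right)} = - 2 c^{\frac{3}{2}}$ ($C{\left(c \right)} = - 2 c \sqrt{c} = - 2 c^{\frac{3}{2}}$)
$-46183 + C{\left(-133 \right)} = -46183 - 2 \left(-133\right)^{\frac{3}{2}} = -46183 - 2 \left(- 133 i \sqrt{133}\right) = -46183 + 266 i \sqrt{133}$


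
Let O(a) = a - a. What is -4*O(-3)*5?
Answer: 0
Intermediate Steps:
O(a) = 0
-4*O(-3)*5 = -4*0*5 = 0*5 = 0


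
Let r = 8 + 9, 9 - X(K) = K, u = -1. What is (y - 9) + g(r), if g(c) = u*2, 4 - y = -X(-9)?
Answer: 11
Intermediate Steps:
X(K) = 9 - K
y = 22 (y = 4 - (-1)*(9 - 1*(-9)) = 4 - (-1)*(9 + 9) = 4 - (-1)*18 = 4 - 1*(-18) = 4 + 18 = 22)
r = 17
g(c) = -2 (g(c) = -1*2 = -2)
(y - 9) + g(r) = (22 - 9) - 2 = 13 - 2 = 11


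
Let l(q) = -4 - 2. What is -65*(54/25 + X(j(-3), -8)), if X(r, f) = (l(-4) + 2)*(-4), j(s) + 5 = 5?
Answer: -5902/5 ≈ -1180.4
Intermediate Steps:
l(q) = -6
j(s) = 0 (j(s) = -5 + 5 = 0)
X(r, f) = 16 (X(r, f) = (-6 + 2)*(-4) = -4*(-4) = 16)
-65*(54/25 + X(j(-3), -8)) = -65*(54/25 + 16) = -65*454/25 = -5902/5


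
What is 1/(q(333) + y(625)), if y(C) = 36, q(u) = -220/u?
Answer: 333/11768 ≈ 0.028297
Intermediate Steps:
1/(q(333) + y(625)) = 1/(-220/333 + 36) = 1/(11768/333) = 333/11768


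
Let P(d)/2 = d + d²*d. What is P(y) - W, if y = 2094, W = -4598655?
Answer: 18368296011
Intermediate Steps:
P(d) = 2*d + 2*d³ (P(d) = 2*(d + d²*d) = 2*(d + d³) = 2*d + 2*d³)
P(y) - W = 2*2094*(1 + 2094²) - 1*(-4598655) = 2*2094*(1 + 4384836) + 4598655 = 2*2094*4384837 + 4598655 = 18363697356 + 4598655 = 18368296011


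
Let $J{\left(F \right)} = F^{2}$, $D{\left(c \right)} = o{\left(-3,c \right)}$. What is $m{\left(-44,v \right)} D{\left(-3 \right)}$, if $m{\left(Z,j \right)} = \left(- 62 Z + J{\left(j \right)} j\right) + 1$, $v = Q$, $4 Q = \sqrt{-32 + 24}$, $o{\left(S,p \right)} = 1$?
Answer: $2729 - \frac{i \sqrt{2}}{4} \approx 2729.0 - 0.35355 i$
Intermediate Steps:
$D{\left(c \right)} = 1$
$Q = \frac{i \sqrt{2}}{2}$ ($Q = \frac{\sqrt{-32 + 24}}{4} = \frac{\sqrt{-8}}{4} = \frac{2 i \sqrt{2}}{4} = \frac{i \sqrt{2}}{2} \approx 0.70711 i$)
$v = \frac{i \sqrt{2}}{2} \approx 0.70711 i$
$m{\left(Z,j \right)} = 1 + j^{3} - 62 Z$ ($m{\left(Z,j \right)} = \left(- 62 Z + j^{2} j\right) + 1 = \left(- 62 Z + j^{3}\right) + 1 = \left(j^{3} - 62 Z\right) + 1 = 1 + j^{3} - 62 Z$)
$m{\left(-44,v \right)} D{\left(-3 \right)} = \left(1 + \left(\frac{i \sqrt{2}}{2}\right)^{3} - -2728\right) 1 = \left(1 - \frac{i \sqrt{2}}{4} + 2728\right) 1 = \left(2729 - \frac{i \sqrt{2}}{4}\right) 1 = 2729 - \frac{i \sqrt{2}}{4}$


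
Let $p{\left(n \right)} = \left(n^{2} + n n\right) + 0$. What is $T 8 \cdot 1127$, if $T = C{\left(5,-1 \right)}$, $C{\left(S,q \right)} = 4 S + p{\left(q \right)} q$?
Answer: $162288$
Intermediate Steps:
$p{\left(n \right)} = 2 n^{2}$ ($p{\left(n \right)} = \left(n^{2} + n^{2}\right) + 0 = 2 n^{2} + 0 = 2 n^{2}$)
$C{\left(S,q \right)} = 2 q^{3} + 4 S$ ($C{\left(S,q \right)} = 4 S + 2 q^{2} q = 4 S + 2 q^{3} = 2 q^{3} + 4 S$)
$T = 18$ ($T = 2 \left(-1\right)^{3} + 4 \cdot 5 = 2 \left(-1\right) + 20 = -2 + 20 = 18$)
$T 8 \cdot 1127 = 18 \cdot 8 \cdot 1127 = 144 \cdot 1127 = 162288$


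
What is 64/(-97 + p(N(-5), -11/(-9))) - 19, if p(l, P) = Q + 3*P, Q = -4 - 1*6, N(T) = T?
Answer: -3041/155 ≈ -19.619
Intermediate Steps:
Q = -10 (Q = -4 - 6 = -10)
p(l, P) = -10 + 3*P
64/(-97 + p(N(-5), -11/(-9))) - 19 = 64/(-97 + (-10 + 3*(-11/(-9)))) - 19 = 64/(-97 + (-10 + 3*(-11*(-1/9)))) - 19 = 64/(-97 + (-10 + 3*(11/9))) - 19 = 64/(-97 + (-10 + 11/3)) - 19 = 64/(-97 - 19/3) - 19 = 64/(-310/3) - 19 = 64*(-3/310) - 19 = -96/155 - 19 = -3041/155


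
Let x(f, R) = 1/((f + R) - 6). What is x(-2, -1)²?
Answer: 1/81 ≈ 0.012346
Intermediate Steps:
x(f, R) = 1/(-6 + R + f) (x(f, R) = 1/((R + f) - 6) = 1/(-6 + R + f))
x(-2, -1)² = (1/(-6 - 1 - 2))² = (1/(-9))² = (-⅑)² = 1/81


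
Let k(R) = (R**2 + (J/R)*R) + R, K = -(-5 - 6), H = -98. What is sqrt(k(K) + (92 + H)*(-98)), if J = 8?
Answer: 2*sqrt(182) ≈ 26.981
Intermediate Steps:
K = 11 (K = -1*(-11) = 11)
k(R) = 8 + R + R**2 (k(R) = (R**2 + (8/R)*R) + R = (R**2 + 8) + R = (8 + R**2) + R = 8 + R + R**2)
sqrt(k(K) + (92 + H)*(-98)) = sqrt((8 + 11 + 11**2) + (92 - 98)*(-98)) = sqrt((8 + 11 + 121) - 6*(-98)) = sqrt(140 + 588) = sqrt(728) = 2*sqrt(182)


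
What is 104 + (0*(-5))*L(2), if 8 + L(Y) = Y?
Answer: 104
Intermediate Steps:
L(Y) = -8 + Y
104 + (0*(-5))*L(2) = 104 + (0*(-5))*(-8 + 2) = 104 + 0*(-6) = 104 + 0 = 104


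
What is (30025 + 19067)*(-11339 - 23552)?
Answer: -1712868972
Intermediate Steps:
(30025 + 19067)*(-11339 - 23552) = 49092*(-34891) = -1712868972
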